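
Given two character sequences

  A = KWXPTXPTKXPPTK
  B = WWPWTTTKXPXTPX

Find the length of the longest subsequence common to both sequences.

Match W at A[2]=B[2] → P at A[4]=B[3] → T at A[5]=B[6] → T at A[8]=B[7] → K at A[9]=B[8] → X at A[10]=B[9] → P at A[11]=B[10] → P at A[12]=B[13] — 8 characters in the same relative order in both. dp[14][14] = 8 confirms this is the maximum.

8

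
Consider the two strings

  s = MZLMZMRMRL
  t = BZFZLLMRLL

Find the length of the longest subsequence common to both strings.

5

Pick Z [2,4], L [3,6], M [6,7], R [7,8], L [10,10]; all 5 characters appear in both, in order. Since dp[10][10] = 5, nothing longer is possible.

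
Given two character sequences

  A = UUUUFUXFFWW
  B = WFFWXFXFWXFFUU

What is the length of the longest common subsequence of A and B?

Pick F (A #5, B #3); then X (A #7, B #5); then F (A #8, B #6); then F (A #9, B #8); then W (A #10, B #9); all 5 characters appear in both, in order. dp[11][14] = 5 confirms this is the maximum.

5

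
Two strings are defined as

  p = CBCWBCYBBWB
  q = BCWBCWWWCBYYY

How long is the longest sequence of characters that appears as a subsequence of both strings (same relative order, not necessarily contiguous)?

7

Pick B at p[2]=q[1], C at p[3]=q[2], W at p[4]=q[3], B at p[5]=q[4], C at p[6]=q[5], W at p[10]=q[8], B at p[11]=q[10]; all 7 characters appear in both, in order, and the DP table's final entry dp[11][13] is also 7, so no common subsequence is longer.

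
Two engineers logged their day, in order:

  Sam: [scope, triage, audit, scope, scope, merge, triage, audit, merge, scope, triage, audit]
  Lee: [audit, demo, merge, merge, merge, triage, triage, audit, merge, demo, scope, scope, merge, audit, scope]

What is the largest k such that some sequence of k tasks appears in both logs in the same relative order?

7

Taking triage at Sam[2]=Lee[7], then audit at Sam[3]=Lee[8], then scope at Sam[4]=Lee[11], then scope at Sam[5]=Lee[12], then merge at Sam[6]=Lee[13], then audit at Sam[8]=Lee[14], then scope at Sam[10]=Lee[15] gives a common subsequence of length 7. The LCS DP gives dp[12][15] = 7, so this is optimal.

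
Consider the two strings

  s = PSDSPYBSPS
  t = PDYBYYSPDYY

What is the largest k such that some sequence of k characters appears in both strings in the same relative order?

Match P (s #1, t #1), D (s #3, t #2), Y (s #6, t #3), B (s #7, t #4), S (s #8, t #7), P (s #9, t #8) — 6 characters in the same relative order in both. dp[10][11] = 6 confirms this is the maximum.

6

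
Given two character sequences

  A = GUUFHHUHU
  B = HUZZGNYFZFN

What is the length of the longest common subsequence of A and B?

One common subsequence of length 2: G at A[1]=B[5], F at A[4]=B[10]. Since dp[9][11] = 2, nothing longer is possible.

2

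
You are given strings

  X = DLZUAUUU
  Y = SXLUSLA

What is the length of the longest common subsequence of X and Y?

3

Let dp[i][j] be the LCS length of the first i characters of X and the first j characters of Y. dp[i][j] = dp[i-1][j-1]+1 when the i-th and j-th characters match, else max(dp[i-1][j], dp[i][j-1]).
    ·  S  X  L  U  S  L  A
 ·  0  0  0  0  0  0  0  0
 D  0  0  0  0  0  0  0  0
 L  0  0  0  1  1  1  1  1
 Z  0  0  0  1  1  1  1  1
 U  0  0  0  1  2  2  2  2
 A  0  0  0  1  2  2  2  3
 U  0  0  0  1  2  2  2  3
 U  0  0  0  1  2  2  2  3
 U  0  0  0  1  2  2  2  3
dp[8][7] = 3. One LCS (by backtracking along matches): LUA.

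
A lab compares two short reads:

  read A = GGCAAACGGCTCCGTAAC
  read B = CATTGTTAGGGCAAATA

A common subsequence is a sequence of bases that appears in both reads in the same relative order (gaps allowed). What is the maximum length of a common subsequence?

One common subsequence of length 8: G at read A[1]=read B[10]; then G at read A[2]=read B[11]; then C at read A[3]=read B[12]; then A at read A[4]=read B[13]; then A at read A[5]=read B[14]; then A at read A[6]=read B[15]; then T at read A[15]=read B[16]; then A at read A[17]=read B[17], and the DP table's final entry dp[18][17] is also 8, so no common subsequence is longer.

8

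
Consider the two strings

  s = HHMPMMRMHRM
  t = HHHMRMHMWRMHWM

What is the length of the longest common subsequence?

One common subsequence of length 9: H (s #1, t #2), then H (s #2, t #3), then M (s #3, t #4), then M (s #5, t #6), then M (s #6, t #8), then R (s #7, t #10), then M (s #8, t #11), then H (s #9, t #12), then M (s #11, t #14). dp[11][14] = 9 confirms this is the maximum.

9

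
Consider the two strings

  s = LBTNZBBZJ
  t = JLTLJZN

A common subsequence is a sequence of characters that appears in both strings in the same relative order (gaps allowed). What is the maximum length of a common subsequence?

3

Let dp[i][j] be the LCS length of the first i characters of s and the first j characters of t. dp[i][j] = dp[i-1][j-1]+1 when the i-th and j-th characters match, else max(dp[i-1][j], dp[i][j-1]).
    ·  J  L  T  L  J  Z  N
 ·  0  0  0  0  0  0  0  0
 L  0  0  1  1  1  1  1  1
 B  0  0  1  1  1  1  1  1
 T  0  0  1  2  2  2  2  2
 N  0  0  1  2  2  2  2  3
 Z  0  0  1  2  2  2  3  3
 B  0  0  1  2  2  2  3  3
 B  0  0  1  2  2  2  3  3
 Z  0  0  1  2  2  2  3  3
 J  0  1  1  2  2  3  3  3
dp[9][7] = 3. One LCS (by backtracking along matches): LTN.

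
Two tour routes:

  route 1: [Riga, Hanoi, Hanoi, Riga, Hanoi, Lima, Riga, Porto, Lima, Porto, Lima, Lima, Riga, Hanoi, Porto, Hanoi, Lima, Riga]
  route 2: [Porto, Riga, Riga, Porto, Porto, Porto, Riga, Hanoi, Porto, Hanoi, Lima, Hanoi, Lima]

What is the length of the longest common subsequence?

9

Taking Riga at route 1[1]=route 2[2], Riga at route 1[4]=route 2[3], Porto at route 1[8]=route 2[5], Porto at route 1[10]=route 2[6], Riga at route 1[13]=route 2[7], Hanoi at route 1[14]=route 2[8], Porto at route 1[15]=route 2[9], Hanoi at route 1[16]=route 2[12], Lima at route 1[17]=route 2[13] gives a common subsequence of length 9. The LCS DP gives dp[18][13] = 9, so this is optimal.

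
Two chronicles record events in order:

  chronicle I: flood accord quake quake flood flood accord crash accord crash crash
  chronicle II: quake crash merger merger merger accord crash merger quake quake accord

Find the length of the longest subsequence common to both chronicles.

4

Match accord [2,6], then quake [3,9], then quake [4,10], then accord [9,11] — 4 events in the same relative order in both. The LCS DP gives dp[11][11] = 4, so this is optimal.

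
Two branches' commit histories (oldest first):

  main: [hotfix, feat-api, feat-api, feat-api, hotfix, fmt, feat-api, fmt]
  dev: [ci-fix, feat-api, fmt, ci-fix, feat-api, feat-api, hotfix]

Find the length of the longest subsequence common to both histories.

4

Pick feat-api (main #2, dev #2), then feat-api (main #3, dev #5), then feat-api (main #4, dev #6), then hotfix (main #5, dev #7); all 4 commits appear in both, in order. Since dp[8][7] = 4, nothing longer is possible.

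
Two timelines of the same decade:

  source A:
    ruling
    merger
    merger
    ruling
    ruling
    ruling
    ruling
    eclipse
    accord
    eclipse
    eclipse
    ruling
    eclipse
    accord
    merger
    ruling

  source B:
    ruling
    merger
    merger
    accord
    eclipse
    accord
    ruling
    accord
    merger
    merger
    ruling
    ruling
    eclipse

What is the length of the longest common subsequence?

9

Taking ruling at source A[1]=source B[1] → merger at source A[2]=source B[2] → merger at source A[3]=source B[3] → eclipse at source A[8]=source B[5] → accord at source A[9]=source B[6] → ruling at source A[12]=source B[7] → accord at source A[14]=source B[8] → merger at source A[15]=source B[10] → ruling at source A[16]=source B[12] gives a common subsequence of length 9. Since dp[16][13] = 9, nothing longer is possible.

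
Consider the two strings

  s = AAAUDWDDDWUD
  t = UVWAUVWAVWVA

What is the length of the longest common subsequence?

4

Pick A (s #3, t #4), then U (s #4, t #5), then W (s #6, t #7), then W (s #10, t #10); all 4 characters appear in both, in order. The LCS DP gives dp[12][12] = 4, so this is optimal.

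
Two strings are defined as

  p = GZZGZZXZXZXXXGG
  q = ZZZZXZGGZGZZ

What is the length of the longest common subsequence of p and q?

8

One common subsequence of length 8: Z [2,1]; then Z [3,2]; then Z [5,3]; then Z [6,4]; then X [7,5]; then Z [8,6]; then Z [10,9]; then G [14,10]. The LCS DP gives dp[15][12] = 8, so this is optimal.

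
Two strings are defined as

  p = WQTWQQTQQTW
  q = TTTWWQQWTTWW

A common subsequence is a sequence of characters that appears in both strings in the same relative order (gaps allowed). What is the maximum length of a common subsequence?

Match W [1,4]; then W [4,5]; then Q [5,6]; then Q [6,7]; then T [7,9]; then T [10,10]; then W [11,12] — 7 characters in the same relative order in both. dp[11][12] = 7 confirms this is the maximum.

7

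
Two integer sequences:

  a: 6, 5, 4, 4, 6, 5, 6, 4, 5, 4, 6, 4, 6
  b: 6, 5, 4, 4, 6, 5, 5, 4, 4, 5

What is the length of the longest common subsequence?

9

Let dp[i][j] be the LCS length of the first i values of a and the first j values of b. dp[i][j] = dp[i-1][j-1]+1 when the i-th and j-th values match, else max(dp[i-1][j], dp[i][j-1]).
    ·  6  5  4  4  6  5  5  4  4  5
 ·  0  0  0  0  0  0  0  0  0  0  0
 6  0  1  1  1  1  1  1  1  1  1  1
 5  0  1  2  2  2  2  2  2  2  2  2
 4  0  1  2  3  3  3  3  3  3  3  3
 4  0  1  2  3  4  4  4  4  4  4  4
 6  0  1  2  3  4  5  5  5  5  5  5
 5  0  1  2  3  4  5  6  6  6  6  6
 6  0  1  2  3  4  5  6  6  6  6  6
 4  0  1  2  3  4  5  6  6  7  7  7
 5  0  1  2  3  4  5  6  7  7  7  8
 4  0  1  2  3  4  5  6  7  8  8  8
 6  0  1  2  3  4  5  6  7  8  8  8
 4  0  1  2  3  4  5  6  7  8  9  9
 6  0  1  2  3  4  5  6  7  8  9  9
dp[13][10] = 9. One LCS (by backtracking along matches): 6, 5, 4, 4, 6, 5, 5, 4, 4.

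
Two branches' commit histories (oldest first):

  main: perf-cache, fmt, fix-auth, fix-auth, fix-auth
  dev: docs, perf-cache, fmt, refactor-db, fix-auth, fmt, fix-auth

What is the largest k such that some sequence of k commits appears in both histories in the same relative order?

Match perf-cache at main[1]=dev[2]; then fmt at main[2]=dev[3]; then fix-auth at main[3]=dev[5]; then fix-auth at main[5]=dev[7] — 4 commits in the same relative order in both, and the DP table's final entry dp[5][7] is also 4, so no common subsequence is longer.

4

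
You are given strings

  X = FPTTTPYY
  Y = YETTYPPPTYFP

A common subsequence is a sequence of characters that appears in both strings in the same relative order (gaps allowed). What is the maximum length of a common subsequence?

Let dp[i][j] be the LCS length of the first i characters of X and the first j characters of Y. dp[i][j] = dp[i-1][j-1]+1 when the i-th and j-th characters match, else max(dp[i-1][j], dp[i][j-1]).
    ·  Y  E  T  T  Y  P  P  P  T  Y  F  P
 ·  0  0  0  0  0  0  0  0  0  0  0  0  0
 F  0  0  0  0  0  0  0  0  0  0  0  1  1
 P  0  0  0  0  0  0  1  1  1  1  1  1  2
 T  0  0  0  1  1  1  1  1  1  2  2  2  2
 T  0  0  0  1  2  2  2  2  2  2  2  2  2
 T  0  0  0  1  2  2  2  2  2  3  3  3  3
 P  0  0  0  1  2  2  3  3  3  3  3  3  4
 Y  0  1  1  1  2  3  3  3  3  3  4  4  4
 Y  0  1  1  1  2  3  3  3  3  3  4  4  4
dp[8][12] = 4. One LCS (by backtracking along matches): TTTP.

4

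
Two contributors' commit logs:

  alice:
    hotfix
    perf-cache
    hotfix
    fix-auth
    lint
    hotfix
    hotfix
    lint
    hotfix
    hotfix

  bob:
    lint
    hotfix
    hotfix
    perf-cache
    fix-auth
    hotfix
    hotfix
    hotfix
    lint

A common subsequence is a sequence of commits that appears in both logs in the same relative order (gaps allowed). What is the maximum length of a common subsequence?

6

One common subsequence of length 6: hotfix [1,3], then perf-cache [2,4], then hotfix [3,6], then hotfix [6,7], then hotfix [7,8], then lint [8,9]. The LCS DP gives dp[10][9] = 6, so this is optimal.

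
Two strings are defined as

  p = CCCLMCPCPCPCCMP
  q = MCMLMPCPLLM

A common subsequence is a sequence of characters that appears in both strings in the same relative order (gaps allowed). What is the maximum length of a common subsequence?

Pick C [1,2], L [4,4], M [5,5], P [7,6], C [8,7], P [9,8], M [14,11]; all 7 characters appear in both, in order. Since dp[15][11] = 7, nothing longer is possible.

7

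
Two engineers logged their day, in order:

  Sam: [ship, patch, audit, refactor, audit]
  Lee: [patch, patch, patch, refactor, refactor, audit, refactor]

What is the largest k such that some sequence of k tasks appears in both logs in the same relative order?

Taking patch (Sam #2, Lee #3) → audit (Sam #3, Lee #6) → refactor (Sam #4, Lee #7) gives a common subsequence of length 3. dp[5][7] = 3 confirms this is the maximum.

3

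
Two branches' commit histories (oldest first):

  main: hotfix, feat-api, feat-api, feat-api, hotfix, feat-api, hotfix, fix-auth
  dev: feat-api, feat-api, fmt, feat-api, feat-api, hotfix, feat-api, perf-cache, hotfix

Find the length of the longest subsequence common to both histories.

6

Match feat-api [2,2], then feat-api [3,4], then feat-api [4,5], then hotfix [5,6], then feat-api [6,7], then hotfix [7,9] — 6 commits in the same relative order in both. dp[8][9] = 6 confirms this is the maximum.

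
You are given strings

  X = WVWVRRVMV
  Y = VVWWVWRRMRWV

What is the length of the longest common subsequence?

One common subsequence of length 7: W [1,4], then V [2,5], then W [3,6], then R [5,7], then R [6,8], then M [8,9], then V [9,12]. The LCS DP gives dp[9][12] = 7, so this is optimal.

7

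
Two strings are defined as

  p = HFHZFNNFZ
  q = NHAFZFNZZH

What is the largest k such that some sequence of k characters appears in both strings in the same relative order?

Let dp[i][j] be the LCS length of the first i characters of p and the first j characters of q. dp[i][j] = dp[i-1][j-1]+1 when the i-th and j-th characters match, else max(dp[i-1][j], dp[i][j-1]).
    ·  N  H  A  F  Z  F  N  Z  Z  H
 ·  0  0  0  0  0  0  0  0  0  0  0
 H  0  0  1  1  1  1  1  1  1  1  1
 F  0  0  1  1  2  2  2  2  2  2  2
 H  0  0  1  1  2  2  2  2  2  2  3
 Z  0  0  1  1  2  3  3  3  3  3  3
 F  0  0  1  1  2  3  4  4  4  4  4
 N  0  1  1  1  2  3  4  5  5  5  5
 N  0  1  1  1  2  3  4  5  5  5  5
 F  0  1  1  1  2  3  4  5  5  5  5
 Z  0  1  1  1  2  3  4  5  6  6  6
dp[9][10] = 6. One LCS (by backtracking along matches): HFZFNZ.

6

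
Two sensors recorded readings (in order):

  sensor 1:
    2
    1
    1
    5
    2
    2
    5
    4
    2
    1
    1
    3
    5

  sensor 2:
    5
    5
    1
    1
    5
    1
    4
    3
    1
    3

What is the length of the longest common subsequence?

6

Match 1 at sensor 1[2]=sensor 2[3] → 1 at sensor 1[3]=sensor 2[4] → 5 at sensor 1[4]=sensor 2[5] → 4 at sensor 1[8]=sensor 2[7] → 1 at sensor 1[11]=sensor 2[9] → 3 at sensor 1[12]=sensor 2[10] — 6 values in the same relative order in both. The LCS DP gives dp[13][10] = 6, so this is optimal.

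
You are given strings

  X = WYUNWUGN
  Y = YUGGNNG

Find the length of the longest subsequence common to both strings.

Match Y (X #2, Y #1), then U (X #3, Y #2), then N (X #4, Y #6), then G (X #7, Y #7) — 4 characters in the same relative order in both. Since dp[8][7] = 4, nothing longer is possible.

4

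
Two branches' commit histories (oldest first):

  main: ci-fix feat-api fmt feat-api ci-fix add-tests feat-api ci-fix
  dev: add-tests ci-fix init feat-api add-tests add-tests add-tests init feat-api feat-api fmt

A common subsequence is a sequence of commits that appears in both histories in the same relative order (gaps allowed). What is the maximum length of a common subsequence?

4

Match ci-fix at main[1]=dev[2]; then feat-api at main[2]=dev[4]; then feat-api at main[4]=dev[9]; then feat-api at main[7]=dev[10] — 4 commits in the same relative order in both. Since dp[8][11] = 4, nothing longer is possible.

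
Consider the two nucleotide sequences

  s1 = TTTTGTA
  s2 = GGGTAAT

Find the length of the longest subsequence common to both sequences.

Let dp[i][j] be the LCS length of the first i bases of s1 and the first j bases of s2. dp[i][j] = dp[i-1][j-1]+1 when the i-th and j-th bases match, else max(dp[i-1][j], dp[i][j-1]).
    ·  G  G  G  T  A  A  T
 ·  0  0  0  0  0  0  0  0
 T  0  0  0  0  1  1  1  1
 T  0  0  0  0  1  1  1  2
 T  0  0  0  0  1  1  1  2
 T  0  0  0  0  1  1  1  2
 G  0  1  1  1  1  1  1  2
 T  0  1  1  1  2  2  2  2
 A  0  1  1  1  2  3  3  3
dp[7][7] = 3. One LCS (by backtracking along matches): GTA.

3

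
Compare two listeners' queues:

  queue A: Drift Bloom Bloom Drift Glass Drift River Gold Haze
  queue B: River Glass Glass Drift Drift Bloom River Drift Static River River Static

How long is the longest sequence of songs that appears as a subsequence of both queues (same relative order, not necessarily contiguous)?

4

Taking Drift (queue A #1, queue B #5), then Bloom (queue A #2, queue B #6), then Drift (queue A #4, queue B #8), then River (queue A #7, queue B #11) gives a common subsequence of length 4, and the DP table's final entry dp[9][12] is also 4, so no common subsequence is longer.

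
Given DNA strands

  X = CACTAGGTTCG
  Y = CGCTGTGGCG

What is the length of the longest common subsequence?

7

Let dp[i][j] be the LCS length of the first i bases of X and the first j bases of Y. dp[i][j] = dp[i-1][j-1]+1 when the i-th and j-th bases match, else max(dp[i-1][j], dp[i][j-1]).
    ·  C  G  C  T  G  T  G  G  C  G
 ·  0  0  0  0  0  0  0  0  0  0  0
 C  0  1  1  1  1  1  1  1  1  1  1
 A  0  1  1  1  1  1  1  1  1  1  1
 C  0  1  1  2  2  2  2  2  2  2  2
 T  0  1  1  2  3  3  3  3  3  3  3
 A  0  1  1  2  3  3  3  3  3  3  3
 G  0  1  2  2  3  4  4  4  4  4  4
 G  0  1  2  2  3  4  4  5  5  5  5
 T  0  1  2  2  3  4  5  5  5  5  5
 T  0  1  2  2  3  4  5  5  5  5  5
 C  0  1  2  3  3  4  5  5  5  6  6
 G  0  1  2  3  3  4  5  6  6  6  7
dp[11][10] = 7. One LCS (by backtracking along matches): CCTGGCG.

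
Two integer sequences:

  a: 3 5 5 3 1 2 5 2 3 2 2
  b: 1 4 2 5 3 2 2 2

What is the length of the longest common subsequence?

6

Let dp[i][j] be the LCS length of the first i values of a and the first j values of b. dp[i][j] = dp[i-1][j-1]+1 when the i-th and j-th values match, else max(dp[i-1][j], dp[i][j-1]).
    ·  1  4  2  5  3  2  2  2
 ·  0  0  0  0  0  0  0  0  0
 3  0  0  0  0  0  1  1  1  1
 5  0  0  0  0  1  1  1  1  1
 5  0  0  0  0  1  1  1  1  1
 3  0  0  0  0  1  2  2  2  2
 1  0  1  1  1  1  2  2  2  2
 2  0  1  1  2  2  2  3  3  3
 5  0  1  1  2  3  3  3  3  3
 2  0  1  1  2  3  3  4  4  4
 3  0  1  1  2  3  4  4  4  4
 2  0  1  1  2  3  4  5  5  5
 2  0  1  1  2  3  4  5  6  6
dp[11][8] = 6. One LCS (by backtracking along matches): 1, 2, 5, 2, 2, 2.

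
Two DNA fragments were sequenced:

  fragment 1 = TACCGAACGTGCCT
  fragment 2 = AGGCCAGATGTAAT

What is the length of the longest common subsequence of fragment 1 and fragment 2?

8

One common subsequence of length 8: A [2,1]; then C [3,4]; then C [4,5]; then G [5,7]; then A [6,8]; then G [9,10]; then T [10,11]; then T [14,14], and the DP table's final entry dp[14][14] is also 8, so no common subsequence is longer.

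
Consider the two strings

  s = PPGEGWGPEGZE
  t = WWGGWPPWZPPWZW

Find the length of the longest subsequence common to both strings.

Match P at s[1]=t[6], then P at s[2]=t[7], then W at s[6]=t[8], then P at s[8]=t[11], then Z at s[11]=t[13] — 5 characters in the same relative order in both. dp[12][14] = 5 confirms this is the maximum.

5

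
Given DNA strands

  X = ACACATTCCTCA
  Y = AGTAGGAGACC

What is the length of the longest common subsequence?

Let dp[i][j] be the LCS length of the first i bases of X and the first j bases of Y. dp[i][j] = dp[i-1][j-1]+1 when the i-th and j-th bases match, else max(dp[i-1][j], dp[i][j-1]).
    ·  A  G  T  A  G  G  A  G  A  C  C
 ·  0  0  0  0  0  0  0  0  0  0  0  0
 A  0  1  1  1  1  1  1  1  1  1  1  1
 C  0  1  1  1  1  1  1  1  1  1  2  2
 A  0  1  1  1  2  2  2  2  2  2  2  2
 C  0  1  1  1  2  2  2  2  2  2  3  3
 A  0  1  1  1  2  2  2  3  3  3  3  3
 T  0  1  1  2  2  2  2  3  3  3  3  3
 T  0  1  1  2  2  2  2  3  3  3  3  3
 C  0  1  1  2  2  2  2  3  3  3  4  4
 C  0  1  1  2  2  2  2  3  3  3  4  5
 T  0  1  1  2  2  2  2  3  3  3  4  5
 C  0  1  1  2  2  2  2  3  3  3  4  5
 A  0  1  1  2  3  3  3  3  3  4  4  5
dp[12][11] = 5. One LCS (by backtracking along matches): AAACC.

5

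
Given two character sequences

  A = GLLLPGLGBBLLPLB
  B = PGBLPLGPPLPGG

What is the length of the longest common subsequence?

7

Taking G (A #1, B #2), then L (A #2, B #4), then L (A #3, B #6), then L (A #4, B #10), then P (A #5, B #11), then G (A #6, B #12), then G (A #8, B #13) gives a common subsequence of length 7. The LCS DP gives dp[15][13] = 7, so this is optimal.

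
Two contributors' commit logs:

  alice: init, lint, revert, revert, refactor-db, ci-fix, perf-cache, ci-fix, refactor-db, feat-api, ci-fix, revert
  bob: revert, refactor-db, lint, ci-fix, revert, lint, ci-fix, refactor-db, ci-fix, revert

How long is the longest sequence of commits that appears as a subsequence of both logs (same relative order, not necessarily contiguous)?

7

Taking revert [4,1]; then refactor-db [5,2]; then ci-fix [6,4]; then ci-fix [8,7]; then refactor-db [9,8]; then ci-fix [11,9]; then revert [12,10] gives a common subsequence of length 7, and the DP table's final entry dp[12][10] is also 7, so no common subsequence is longer.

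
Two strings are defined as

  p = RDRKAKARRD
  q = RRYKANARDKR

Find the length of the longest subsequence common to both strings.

Let dp[i][j] be the LCS length of the first i characters of p and the first j characters of q. dp[i][j] = dp[i-1][j-1]+1 when the i-th and j-th characters match, else max(dp[i-1][j], dp[i][j-1]).
    ·  R  R  Y  K  A  N  A  R  D  K  R
 ·  0  0  0  0  0  0  0  0  0  0  0  0
 R  0  1  1  1  1  1  1  1  1  1  1  1
 D  0  1  1  1  1  1  1  1  1  2  2  2
 R  0  1  2  2  2  2  2  2  2  2  2  3
 K  0  1  2  2  3  3  3  3  3  3  3  3
 A  0  1  2  2  3  4  4  4  4  4  4  4
 K  0  1  2  2  3  4  4  4  4  4  5  5
 A  0  1  2  2  3  4  4  5  5  5  5  5
 R  0  1  2  2  3  4  4  5  6  6  6  6
 R  0  1  2  2  3  4  4  5  6  6  6  7
 D  0  1  2  2  3  4  4  5  6  7  7  7
dp[10][11] = 7. One LCS (by backtracking along matches): RRKAARR.

7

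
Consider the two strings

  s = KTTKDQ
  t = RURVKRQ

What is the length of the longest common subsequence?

2

Let dp[i][j] be the LCS length of the first i characters of s and the first j characters of t. dp[i][j] = dp[i-1][j-1]+1 when the i-th and j-th characters match, else max(dp[i-1][j], dp[i][j-1]).
    ·  R  U  R  V  K  R  Q
 ·  0  0  0  0  0  0  0  0
 K  0  0  0  0  0  1  1  1
 T  0  0  0  0  0  1  1  1
 T  0  0  0  0  0  1  1  1
 K  0  0  0  0  0  1  1  1
 D  0  0  0  0  0  1  1  1
 Q  0  0  0  0  0  1  1  2
dp[6][7] = 2. One LCS (by backtracking along matches): KQ.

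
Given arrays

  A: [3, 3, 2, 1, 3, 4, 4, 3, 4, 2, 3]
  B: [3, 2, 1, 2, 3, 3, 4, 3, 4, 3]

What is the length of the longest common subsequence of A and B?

Let dp[i][j] be the LCS length of the first i values of A and the first j values of B. dp[i][j] = dp[i-1][j-1]+1 when the i-th and j-th values match, else max(dp[i-1][j], dp[i][j-1]).
    ·  3  2  1  2  3  3  4  3  4  3
 ·  0  0  0  0  0  0  0  0  0  0  0
 3  0  1  1  1  1  1  1  1  1  1  1
 3  0  1  1  1  1  2  2  2  2  2  2
 2  0  1  2  2  2  2  2  2  2  2  2
 1  0  1  2  3  3  3  3  3  3  3  3
 3  0  1  2  3  3  4  4  4  4  4  4
 4  0  1  2  3  3  4  4  5  5  5  5
 4  0  1  2  3  3  4  4  5  5  6  6
 3  0  1  2  3  3  4  5  5  6  6  7
 4  0  1  2  3  3  4  5  6  6  7  7
 2  0  1  2  3  4  4  5  6  6  7  7
 3  0  1  2  3  4  5  5  6  7  7  8
dp[11][10] = 8. One LCS (by backtracking along matches): 3, 2, 1, 3, 4, 3, 4, 3.

8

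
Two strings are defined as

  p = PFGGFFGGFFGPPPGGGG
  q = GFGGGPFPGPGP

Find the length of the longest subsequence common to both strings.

9

Pick G at p[4]=q[1]; then F at p[6]=q[2]; then G at p[7]=q[3]; then G at p[8]=q[4]; then G at p[11]=q[5]; then P at p[12]=q[6]; then P at p[13]=q[8]; then P at p[14]=q[10]; then G at p[15]=q[11]; all 9 characters appear in both, in order. The LCS DP gives dp[18][12] = 9, so this is optimal.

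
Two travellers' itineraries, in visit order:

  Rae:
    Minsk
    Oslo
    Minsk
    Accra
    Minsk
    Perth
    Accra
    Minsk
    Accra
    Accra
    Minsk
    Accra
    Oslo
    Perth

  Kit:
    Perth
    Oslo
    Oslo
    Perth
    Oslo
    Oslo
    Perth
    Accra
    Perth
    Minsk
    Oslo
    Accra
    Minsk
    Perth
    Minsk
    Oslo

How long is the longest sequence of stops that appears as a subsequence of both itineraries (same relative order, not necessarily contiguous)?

Taking Minsk (Rae #1, Kit #10) → Oslo (Rae #2, Kit #11) → Accra (Rae #4, Kit #12) → Minsk (Rae #5, Kit #13) → Perth (Rae #6, Kit #14) → Minsk (Rae #11, Kit #15) → Oslo (Rae #13, Kit #16) gives a common subsequence of length 7. Since dp[14][16] = 7, nothing longer is possible.

7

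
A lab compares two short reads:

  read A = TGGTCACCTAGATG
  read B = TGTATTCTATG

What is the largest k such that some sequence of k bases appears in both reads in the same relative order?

9

One common subsequence of length 9: T [1,1], G [3,2], T [4,3], A [6,4], C [8,7], T [9,8], A [12,9], T [13,10], G [14,11]. dp[14][11] = 9 confirms this is the maximum.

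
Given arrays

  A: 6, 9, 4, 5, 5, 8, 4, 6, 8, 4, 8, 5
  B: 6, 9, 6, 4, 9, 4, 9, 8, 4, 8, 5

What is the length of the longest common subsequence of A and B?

One common subsequence of length 8: 6 at A[1]=B[1] → 9 at A[2]=B[2] → 4 at A[3]=B[4] → 4 at A[7]=B[6] → 8 at A[9]=B[8] → 4 at A[10]=B[9] → 8 at A[11]=B[10] → 5 at A[12]=B[11]. dp[12][11] = 8 confirms this is the maximum.

8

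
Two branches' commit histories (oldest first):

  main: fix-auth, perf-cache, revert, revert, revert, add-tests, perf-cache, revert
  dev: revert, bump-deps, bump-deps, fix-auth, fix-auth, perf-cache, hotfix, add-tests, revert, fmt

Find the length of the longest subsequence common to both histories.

One common subsequence of length 4: fix-auth [1,5] → perf-cache [2,6] → add-tests [6,8] → revert [8,9]. Since dp[8][10] = 4, nothing longer is possible.

4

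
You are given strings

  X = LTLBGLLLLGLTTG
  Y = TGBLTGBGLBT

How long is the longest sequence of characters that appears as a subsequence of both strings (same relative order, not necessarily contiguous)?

6

Taking L (X #1, Y #4), T (X #2, Y #5), B (X #4, Y #7), G (X #5, Y #8), L (X #6, Y #9), T (X #13, Y #11) gives a common subsequence of length 6, and the DP table's final entry dp[14][11] is also 6, so no common subsequence is longer.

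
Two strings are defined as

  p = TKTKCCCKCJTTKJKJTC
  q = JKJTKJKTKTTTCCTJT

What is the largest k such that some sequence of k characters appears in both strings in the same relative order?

9

Taking T [1,4], K [2,7], T [3,8], K [4,9], C [7,13], C [9,14], T [12,15], J [16,16], T [17,17] gives a common subsequence of length 9. Since dp[18][17] = 9, nothing longer is possible.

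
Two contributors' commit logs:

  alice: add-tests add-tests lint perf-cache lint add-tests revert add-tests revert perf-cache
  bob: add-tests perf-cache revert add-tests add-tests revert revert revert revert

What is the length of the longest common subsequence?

5

Taking add-tests at alice[1]=bob[1] → add-tests at alice[2]=bob[4] → add-tests at alice[6]=bob[5] → revert at alice[7]=bob[8] → revert at alice[9]=bob[9] gives a common subsequence of length 5. Since dp[10][9] = 5, nothing longer is possible.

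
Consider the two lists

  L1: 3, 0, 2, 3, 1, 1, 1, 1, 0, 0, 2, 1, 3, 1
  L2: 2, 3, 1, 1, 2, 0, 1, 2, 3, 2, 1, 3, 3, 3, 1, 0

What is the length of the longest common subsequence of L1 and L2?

9

Taking 2 (L1 #3, L2 #1); then 3 (L1 #4, L2 #2); then 1 (L1 #5, L2 #3); then 1 (L1 #6, L2 #4); then 1 (L1 #7, L2 #7); then 2 (L1 #11, L2 #10); then 1 (L1 #12, L2 #11); then 3 (L1 #13, L2 #14); then 1 (L1 #14, L2 #15) gives a common subsequence of length 9. dp[14][16] = 9 confirms this is the maximum.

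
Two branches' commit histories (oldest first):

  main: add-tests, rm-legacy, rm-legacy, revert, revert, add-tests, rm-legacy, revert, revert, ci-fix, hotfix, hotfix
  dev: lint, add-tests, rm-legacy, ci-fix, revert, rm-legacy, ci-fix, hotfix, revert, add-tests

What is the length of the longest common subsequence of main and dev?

Pick add-tests at main[1]=dev[2]; then rm-legacy at main[2]=dev[3]; then revert at main[5]=dev[5]; then rm-legacy at main[7]=dev[6]; then ci-fix at main[10]=dev[7]; then hotfix at main[11]=dev[8]; all 6 commits appear in both, in order. The LCS DP gives dp[12][10] = 6, so this is optimal.

6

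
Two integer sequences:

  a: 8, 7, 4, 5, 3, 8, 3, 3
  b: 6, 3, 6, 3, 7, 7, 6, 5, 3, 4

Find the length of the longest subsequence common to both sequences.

3

One common subsequence of length 3: 7 [2,6], then 5 [4,8], then 3 [5,9]. The LCS DP gives dp[8][10] = 3, so this is optimal.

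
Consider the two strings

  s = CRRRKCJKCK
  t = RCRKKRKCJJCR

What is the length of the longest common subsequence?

Taking C (s #1, t #2); then R (s #2, t #3); then R (s #4, t #6); then K (s #5, t #7); then C (s #6, t #8); then J (s #7, t #10); then C (s #9, t #11) gives a common subsequence of length 7, and the DP table's final entry dp[10][12] is also 7, so no common subsequence is longer.

7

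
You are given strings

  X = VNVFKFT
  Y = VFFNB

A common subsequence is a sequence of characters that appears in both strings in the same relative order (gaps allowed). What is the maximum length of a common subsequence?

Match V at X[3]=Y[1], F at X[4]=Y[2], F at X[6]=Y[3] — 3 characters in the same relative order in both. Since dp[7][5] = 3, nothing longer is possible.

3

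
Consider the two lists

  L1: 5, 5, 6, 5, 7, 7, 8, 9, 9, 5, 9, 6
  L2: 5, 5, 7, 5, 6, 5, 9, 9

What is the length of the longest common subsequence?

6

Pick 5 [1,2] → 5 [2,4] → 6 [3,5] → 5 [4,6] → 9 [9,7] → 9 [11,8]; all 6 values appear in both, in order, and the DP table's final entry dp[12][8] is also 6, so no common subsequence is longer.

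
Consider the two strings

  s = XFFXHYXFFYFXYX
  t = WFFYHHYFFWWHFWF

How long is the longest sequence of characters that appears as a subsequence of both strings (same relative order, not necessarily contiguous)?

One common subsequence of length 7: F at s[2]=t[2], then F at s[3]=t[3], then H at s[5]=t[6], then Y at s[6]=t[7], then F at s[8]=t[9], then F at s[9]=t[13], then F at s[11]=t[15]. The LCS DP gives dp[14][15] = 7, so this is optimal.

7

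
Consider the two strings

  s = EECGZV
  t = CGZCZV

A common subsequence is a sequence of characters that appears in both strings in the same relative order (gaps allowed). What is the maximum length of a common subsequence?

Let dp[i][j] be the LCS length of the first i characters of s and the first j characters of t. dp[i][j] = dp[i-1][j-1]+1 when the i-th and j-th characters match, else max(dp[i-1][j], dp[i][j-1]).
    ·  C  G  Z  C  Z  V
 ·  0  0  0  0  0  0  0
 E  0  0  0  0  0  0  0
 E  0  0  0  0  0  0  0
 C  0  1  1  1  1  1  1
 G  0  1  2  2  2  2  2
 Z  0  1  2  3  3  3  3
 V  0  1  2  3  3  3  4
dp[6][6] = 4. One LCS (by backtracking along matches): CGZV.

4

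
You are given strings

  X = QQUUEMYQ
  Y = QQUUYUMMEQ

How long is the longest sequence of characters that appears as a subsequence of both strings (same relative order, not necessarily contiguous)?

Let dp[i][j] be the LCS length of the first i characters of X and the first j characters of Y. dp[i][j] = dp[i-1][j-1]+1 when the i-th and j-th characters match, else max(dp[i-1][j], dp[i][j-1]).
    ·  Q  Q  U  U  Y  U  M  M  E  Q
 ·  0  0  0  0  0  0  0  0  0  0  0
 Q  0  1  1  1  1  1  1  1  1  1  1
 Q  0  1  2  2  2  2  2  2  2  2  2
 U  0  1  2  3  3  3  3  3  3  3  3
 U  0  1  2  3  4  4  4  4  4  4  4
 E  0  1  2  3  4  4  4  4  4  5  5
 M  0  1  2  3  4  4  4  5  5  5  5
 Y  0  1  2  3  4  5  5  5  5  5  5
 Q  0  1  2  3  4  5  5  5  5  5  6
dp[8][10] = 6. One LCS (by backtracking along matches): QQUUEQ.

6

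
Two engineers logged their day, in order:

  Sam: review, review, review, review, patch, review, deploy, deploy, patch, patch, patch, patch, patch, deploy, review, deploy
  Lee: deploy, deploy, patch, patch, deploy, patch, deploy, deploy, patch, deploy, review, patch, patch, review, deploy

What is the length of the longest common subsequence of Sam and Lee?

One common subsequence of length 9: deploy [7,1]; then deploy [8,2]; then patch [9,4]; then patch [10,6]; then patch [11,9]; then patch [12,12]; then patch [13,13]; then review [15,14]; then deploy [16,15]. dp[16][15] = 9 confirms this is the maximum.

9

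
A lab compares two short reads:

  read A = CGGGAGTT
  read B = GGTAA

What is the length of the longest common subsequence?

One common subsequence of length 3: G [2,1] → G [3,2] → A [5,5], and the DP table's final entry dp[8][5] is also 3, so no common subsequence is longer.

3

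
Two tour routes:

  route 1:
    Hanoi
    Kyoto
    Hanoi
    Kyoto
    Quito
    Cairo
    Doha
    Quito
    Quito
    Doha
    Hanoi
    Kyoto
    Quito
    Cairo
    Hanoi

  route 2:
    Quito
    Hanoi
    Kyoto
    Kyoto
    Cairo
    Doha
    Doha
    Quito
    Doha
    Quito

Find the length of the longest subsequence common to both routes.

8

One common subsequence of length 8: Hanoi (route 1 #1, route 2 #2), Kyoto (route 1 #2, route 2 #3), Kyoto (route 1 #4, route 2 #4), Cairo (route 1 #6, route 2 #5), Doha (route 1 #7, route 2 #7), Quito (route 1 #9, route 2 #8), Doha (route 1 #10, route 2 #9), Quito (route 1 #13, route 2 #10). The LCS DP gives dp[15][10] = 8, so this is optimal.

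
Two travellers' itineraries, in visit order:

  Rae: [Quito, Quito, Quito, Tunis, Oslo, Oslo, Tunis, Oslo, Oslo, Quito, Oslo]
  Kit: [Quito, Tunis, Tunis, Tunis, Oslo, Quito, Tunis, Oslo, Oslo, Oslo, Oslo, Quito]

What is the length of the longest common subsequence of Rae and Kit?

8

Match Quito [1,1] → Quito [3,6] → Tunis [4,7] → Oslo [5,8] → Oslo [6,9] → Oslo [8,10] → Oslo [9,11] → Quito [10,12] — 8 stops in the same relative order in both. Since dp[11][12] = 8, nothing longer is possible.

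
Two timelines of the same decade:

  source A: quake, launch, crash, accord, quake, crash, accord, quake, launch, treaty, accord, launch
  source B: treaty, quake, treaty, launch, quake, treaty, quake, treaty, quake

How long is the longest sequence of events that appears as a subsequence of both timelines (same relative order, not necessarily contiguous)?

Pick quake at source A[1]=source B[2], launch at source A[2]=source B[4], quake at source A[5]=source B[5], quake at source A[8]=source B[7], treaty at source A[10]=source B[8]; all 5 events appear in both, in order. dp[12][9] = 5 confirms this is the maximum.

5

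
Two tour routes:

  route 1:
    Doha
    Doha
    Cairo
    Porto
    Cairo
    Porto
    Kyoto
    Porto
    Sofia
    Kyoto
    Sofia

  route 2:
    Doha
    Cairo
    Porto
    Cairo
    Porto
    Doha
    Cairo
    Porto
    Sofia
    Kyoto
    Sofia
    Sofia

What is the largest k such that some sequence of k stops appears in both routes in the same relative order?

9

Taking Doha [2,1], Cairo [3,2], Porto [4,3], Cairo [5,4], Porto [6,5], Porto [8,8], Sofia [9,9], Kyoto [10,10], Sofia [11,12] gives a common subsequence of length 9. Since dp[11][12] = 9, nothing longer is possible.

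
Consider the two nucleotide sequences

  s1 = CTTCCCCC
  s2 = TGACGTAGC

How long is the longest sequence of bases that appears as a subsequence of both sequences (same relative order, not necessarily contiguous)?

3

One common subsequence of length 3: C [1,4]; then T [2,6]; then C [8,9]. dp[8][9] = 3 confirms this is the maximum.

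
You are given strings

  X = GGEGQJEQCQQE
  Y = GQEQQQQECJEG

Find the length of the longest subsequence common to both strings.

Let dp[i][j] be the LCS length of the first i characters of X and the first j characters of Y. dp[i][j] = dp[i-1][j-1]+1 when the i-th and j-th characters match, else max(dp[i-1][j], dp[i][j-1]).
    ·  G  Q  E  Q  Q  Q  Q  E  C  J  E  G
 ·  0  0  0  0  0  0  0  0  0  0  0  0  0
 G  0  1  1  1  1  1  1  1  1  1  1  1  1
 G  0  1  1  1  1  1  1  1  1  1  1  1  2
 E  0  1  1  2  2  2  2  2  2  2  2  2  2
 G  0  1  1  2  2  2  2  2  2  2  2  2  3
 Q  0  1  2  2  3  3  3  3  3  3  3  3  3
 J  0  1  2  2  3  3  3  3  3  3  4  4  4
 E  0  1  2  3  3  3  3  3  4  4  4  5  5
 Q  0  1  2  3  4  4  4  4  4  4  4  5  5
 C  0  1  2  3  4  4  4  4  4  5  5  5  5
 Q  0  1  2  3  4  5  5  5  5  5  5  5  5
 Q  0  1  2  3  4  5  6  6  6  6  6  6  6
 E  0  1  2  3  4  5  6  6  7  7  7  7  7
dp[12][12] = 7. One LCS (by backtracking along matches): GEQQQQE.

7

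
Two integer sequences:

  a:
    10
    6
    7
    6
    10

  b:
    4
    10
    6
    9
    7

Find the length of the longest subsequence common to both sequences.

Taking 10 (a #1, b #2), then 6 (a #2, b #3), then 7 (a #3, b #5) gives a common subsequence of length 3. Since dp[5][5] = 3, nothing longer is possible.

3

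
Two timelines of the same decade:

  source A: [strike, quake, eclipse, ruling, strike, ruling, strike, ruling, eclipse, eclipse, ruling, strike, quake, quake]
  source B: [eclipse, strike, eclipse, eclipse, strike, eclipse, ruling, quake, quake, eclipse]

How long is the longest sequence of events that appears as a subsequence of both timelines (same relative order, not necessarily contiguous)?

One common subsequence of length 7: strike at source A[1]=source B[2], eclipse at source A[3]=source B[4], strike at source A[7]=source B[5], eclipse at source A[10]=source B[6], ruling at source A[11]=source B[7], quake at source A[13]=source B[8], quake at source A[14]=source B[9]. The LCS DP gives dp[14][10] = 7, so this is optimal.

7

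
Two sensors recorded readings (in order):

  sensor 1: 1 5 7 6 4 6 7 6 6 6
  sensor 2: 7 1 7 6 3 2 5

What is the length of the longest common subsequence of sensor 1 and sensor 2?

3

Match 1 (sensor 1 #1, sensor 2 #2) → 7 (sensor 1 #3, sensor 2 #3) → 6 (sensor 1 #4, sensor 2 #4) — 3 values in the same relative order in both. The LCS DP gives dp[10][7] = 3, so this is optimal.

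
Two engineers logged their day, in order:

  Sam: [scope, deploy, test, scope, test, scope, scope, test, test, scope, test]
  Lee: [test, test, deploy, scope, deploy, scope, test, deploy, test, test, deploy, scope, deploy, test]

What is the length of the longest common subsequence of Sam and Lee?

8

Pick scope (Sam #1, Lee #4), then deploy (Sam #2, Lee #5), then scope (Sam #4, Lee #6), then test (Sam #5, Lee #7), then test (Sam #8, Lee #9), then test (Sam #9, Lee #10), then scope (Sam #10, Lee #12), then test (Sam #11, Lee #14); all 8 tasks appear in both, in order, and the DP table's final entry dp[11][14] is also 8, so no common subsequence is longer.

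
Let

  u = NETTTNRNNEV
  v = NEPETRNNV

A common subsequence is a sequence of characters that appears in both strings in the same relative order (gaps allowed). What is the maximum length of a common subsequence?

7

Taking N at u[1]=v[1], E at u[2]=v[4], T at u[5]=v[5], R at u[7]=v[6], N at u[8]=v[7], N at u[9]=v[8], V at u[11]=v[9] gives a common subsequence of length 7. The LCS DP gives dp[11][9] = 7, so this is optimal.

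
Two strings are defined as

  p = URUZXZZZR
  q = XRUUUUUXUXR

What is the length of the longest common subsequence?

4

Let dp[i][j] be the LCS length of the first i characters of p and the first j characters of q. dp[i][j] = dp[i-1][j-1]+1 when the i-th and j-th characters match, else max(dp[i-1][j], dp[i][j-1]).
    ·  X  R  U  U  U  U  U  X  U  X  R
 ·  0  0  0  0  0  0  0  0  0  0  0  0
 U  0  0  0  1  1  1  1  1  1  1  1  1
 R  0  0  1  1  1  1  1  1  1  1  1  2
 U  0  0  1  2  2  2  2  2  2  2  2  2
 Z  0  0  1  2  2  2  2  2  2  2  2  2
 X  0  1  1  2  2  2  2  2  3  3  3  3
 Z  0  1  1  2  2  2  2  2  3  3  3  3
 Z  0  1  1  2  2  2  2  2  3  3  3  3
 Z  0  1  1  2  2  2  2  2  3  3  3  3
 R  0  1  2  2  2  2  2  2  3  3  3  4
dp[9][11] = 4. One LCS (by backtracking along matches): UUXR.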